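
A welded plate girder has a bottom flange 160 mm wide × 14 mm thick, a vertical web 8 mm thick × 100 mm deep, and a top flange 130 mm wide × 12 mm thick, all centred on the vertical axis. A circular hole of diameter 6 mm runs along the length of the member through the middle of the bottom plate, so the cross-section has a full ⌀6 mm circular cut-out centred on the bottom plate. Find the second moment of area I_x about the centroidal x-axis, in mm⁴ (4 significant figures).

I_x ≈ 1.247 × 10⁷ mm⁴

Split into non-overlapping primitives; take the origin at the lower-left of the bounding box.
Bottom plate: 160 × 14, A = 2 240 mm², y = 7 mm, Ī = 36586.7 mm⁴.
Web plate: 8 × 100, A = 800 mm², y = 64 mm, Ī = 666 667 mm⁴.
Top plate: 130 × 12, A = 1 560 mm², y = 120 mm, Ī = 18 720 mm⁴.
Hole (subtracted): ⌀6, A = 28.2743 mm², y = 7 mm, Ī = 63.6173 mm⁴.
Centroid: ȳ = ΣA·y / ΣA = 55.5331 mm.
Transfer each piece to the centroidal x-axis using Ī + A·d² with d = y − 55.5331:
  bottom plate: d = -48.5331 mm → contributes +5 312 820 mm⁴
  web plate: d = 8.4669 mm → contributes +724 017 mm⁴
  top plate: d = 64.4669 mm → contributes +6 502 051 mm⁴
  hole: d = -48.5331 mm → contributes −66662.7 mm⁴
Total I = 12 472 226 mm⁴.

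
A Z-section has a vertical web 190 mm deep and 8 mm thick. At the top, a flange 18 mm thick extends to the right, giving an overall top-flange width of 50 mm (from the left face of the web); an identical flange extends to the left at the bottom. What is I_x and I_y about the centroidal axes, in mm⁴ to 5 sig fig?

I_x ≈ 1.5796 × 10⁷ mm⁴, I_y ≈ 1.1754 × 10⁶ mm⁴

Treat the section as a set of non-overlapping primitives; coordinates are from the bounding-box lower-left.
Web: 8 × 190, A = 1 520 mm², y = 95 mm, Ī = 4 572 667 mm⁴.
Top flange (beyond web): 42 × 18, A = 756 mm², y = 181 mm, Ī = 20 412 mm⁴.
Bottom flange (beyond web): 42 × 18, A = 756 mm², y = 9 mm, Ī = 20 412 mm⁴.
Centroid: ȳ = ΣA·y / ΣA = 95 mm.
Transfer each piece to the centroidal x-axis using Ī + A·d² with d = y − 95:
  web: d = 0 mm → contributes +4 572 667 mm⁴
  top flange (beyond web): d = 86 mm → contributes +5 611 788 mm⁴
  bottom flange (beyond web): d = -86 mm → contributes +5 611 788 mm⁴
Total I = 15 796 243 mm⁴.
For the y-axis: x̄ = 46 mm.
Repeating about the centroidal y-axis gives I_y = 1 175 371 mm⁴.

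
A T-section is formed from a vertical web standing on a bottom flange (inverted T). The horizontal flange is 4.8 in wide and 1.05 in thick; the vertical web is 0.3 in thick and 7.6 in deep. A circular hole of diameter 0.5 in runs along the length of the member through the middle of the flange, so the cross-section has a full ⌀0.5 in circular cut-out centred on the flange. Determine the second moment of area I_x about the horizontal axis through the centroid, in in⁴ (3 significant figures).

Decompose the section into non-overlapping parts with the origin at the bottom-left of its bounding rectangle.
Flange: 4.8 × 1.05, A = 5.04 in², y = 0.525 in, Ī = 0.46305 in⁴.
Web: 0.3 × 7.6, A = 2.28 in², y = 4.85 in, Ī = 10.974 in⁴.
Hole (subtracted): ⌀0.5, A = 0.19635 in², y = 0.525 in, Ī = 0.003068 in⁴.
Centroid: ȳ = ΣA·y / ΣA = 1.9093 in.
Transfer each piece to the horizontal axis through the centroid using Ī + A·d² with d = y − 1.9093:
  flange: d = -1.3843 in → contributes +10.121 in⁴
  web: d = 2.9407 in → contributes +30.692 in⁴
  hole: d = -1.3843 in → contributes −0.37931 in⁴
Total I = 40.433 in⁴.

I_x ≈ 40.4 in⁴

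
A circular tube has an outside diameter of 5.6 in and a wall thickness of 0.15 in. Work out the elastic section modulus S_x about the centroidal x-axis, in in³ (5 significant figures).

Split into non-overlapping primitives; take the origin at the lower-left of the bounding box.
Outer circle: ⌀5.6, A = 24.63009 in², y = 2.8 in, Ī = 48.27497 in⁴.
Bore (subtracted): ⌀5.3, A = 22.06183 in², y = 2.8 in, Ī = 38.73231 in⁴.
By symmetry the centroid is at mid-height, ȳ = 2.8 in.
All pieces are centred on the centroidal x-axis, so I = ΣĪ (holes subtracted) = 9.542661 in⁴.
Extreme fibre distance c = 2.8 in; S = I/c = 3.408093 in³.

S_x ≈ 3.4081 in³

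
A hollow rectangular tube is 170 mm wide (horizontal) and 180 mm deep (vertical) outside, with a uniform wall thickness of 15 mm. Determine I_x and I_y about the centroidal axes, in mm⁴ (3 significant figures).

Break the section into simple shapes (no overlaps), measuring from the bottom-left corner of the bounding box.
Outer rectangle: 170 × 180, A = 30 600 mm², y = 90 mm, Ī = 82 620 000 mm⁴.
Inner void (subtracted): 140 × 150, A = 21 000 mm², y = 90 mm, Ī = 39 375 000 mm⁴.
By symmetry the centroid is at mid-height, ȳ = 90 mm.
All pieces are centred on the centroidal x-axis, so I = ΣĪ (holes subtracted) = 43 245 000 mm⁴.
Repeating about the centroidal y-axis gives I_y = 39 395 000 mm⁴.

I_x ≈ 4.32 × 10⁷ mm⁴, I_y ≈ 3.94 × 10⁷ mm⁴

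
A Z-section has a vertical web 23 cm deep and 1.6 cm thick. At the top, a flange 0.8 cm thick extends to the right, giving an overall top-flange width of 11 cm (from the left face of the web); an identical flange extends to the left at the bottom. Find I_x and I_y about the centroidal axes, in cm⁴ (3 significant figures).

I_x ≈ 3480 cm⁴, I_y ≈ 574 cm⁴

Decompose the section into non-overlapping parts with the origin at the bottom-left of its bounding rectangle.
Web: 1.6 × 23, A = 36.8 cm², y = 11.5 cm, Ī = 1622.3 cm⁴.
Top flange (beyond web): 9.4 × 0.8, A = 7.52 cm², y = 22.6 cm, Ī = 0.40107 cm⁴.
Bottom flange (beyond web): 9.4 × 0.8, A = 7.52 cm², y = 0.4 cm, Ī = 0.40107 cm⁴.
Centroid: ȳ = ΣA·y / ΣA = 11.5 cm.
Transfer each piece to the centroidal x-axis using Ī + A·d² with d = y − 11.5:
  web: d = 0 cm → contributes +1622.3 cm⁴
  top flange (beyond web): d = 11.1 cm → contributes +926.94 cm⁴
  bottom flange (beyond web): d = -11.1 cm → contributes +926.94 cm⁴
Total I = 3476.1 cm⁴.
For the y-axis: x̄ = 10.2 cm.
Repeating about the centroidal y-axis gives I_y = 573.56 cm⁴.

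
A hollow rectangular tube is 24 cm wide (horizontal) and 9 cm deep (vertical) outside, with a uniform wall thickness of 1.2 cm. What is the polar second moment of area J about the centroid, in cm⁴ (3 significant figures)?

Treat the section as a set of non-overlapping primitives; coordinates are from the bounding-box lower-left.
Outer rectangle: 24 × 9, A = 216 cm², y = 4.5 cm, Ī = 1 458 cm⁴.
Inner void (subtracted): 21.6 × 6.6, A = 142.56 cm², y = 4.5 cm, Ī = 517.49 cm⁴.
By symmetry the centroid is at mid-height, ȳ = 4.5 cm.
All pieces are centred on the centroidal x-axis, so I = ΣĪ (holes subtracted) = 940.51 cm⁴.
Repeating about the centroidal y-axis gives I_y = 4825.3 cm⁴.
Polar second moment: J = I_x + I_y = 5765.8 cm⁴.

J ≈ 5770 cm⁴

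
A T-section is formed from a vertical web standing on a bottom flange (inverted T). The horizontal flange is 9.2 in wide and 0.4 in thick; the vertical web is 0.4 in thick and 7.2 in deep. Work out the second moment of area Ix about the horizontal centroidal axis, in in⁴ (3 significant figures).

Ix ≈ 35.8 in⁴

Treat the section as a set of non-overlapping primitives; coordinates are from the bounding-box lower-left.
Flange: 9.2 × 0.4, A = 3.68 in², y = 0.2 in, Ī = 0.049067 in⁴.
Web: 0.4 × 7.2, A = 2.88 in², y = 4 in, Ī = 12.442 in⁴.
Centroid: ȳ = ΣA·y / ΣA = 1.8683 in.
Transfer each piece to the horizontal centroidal axis using Ī + A·d² with d = y − 1.8683:
  flange: d = -1.6683 in → contributes +10.291 in⁴
  web: d = 2.1317 in → contributes +25.529 in⁴
Total I = 35.82 in⁴.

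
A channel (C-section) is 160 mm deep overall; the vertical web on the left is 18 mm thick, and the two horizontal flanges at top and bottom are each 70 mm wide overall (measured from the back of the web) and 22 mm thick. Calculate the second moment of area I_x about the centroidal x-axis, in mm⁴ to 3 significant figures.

Decompose the section into non-overlapping parts with the origin at the bottom-left of its bounding rectangle.
Web: 18 × 160, A = 2 880 mm², y = 80 mm, Ī = 6 144 000 mm⁴.
Top flange (beyond web): 52 × 22, A = 1 144 mm², y = 149 mm, Ī = 46 141 mm⁴.
Bottom flange (beyond web): 52 × 22, A = 1 144 mm², y = 11 mm, Ī = 46 141 mm⁴.
By symmetry the centroid is at mid-height, ȳ = 80 mm.
Transfer each piece to the centroidal x-axis using Ī + A·d² with d = y − 80:
  web: d = 0 mm → contributes +6 144 000 mm⁴
  top flange (beyond web): d = 69 mm → contributes +5 492 725 mm⁴
  bottom flange (beyond web): d = -69 mm → contributes +5 492 725 mm⁴
Total I = 17 129 451 mm⁴.

I_x ≈ 1.71 × 10⁷ mm⁴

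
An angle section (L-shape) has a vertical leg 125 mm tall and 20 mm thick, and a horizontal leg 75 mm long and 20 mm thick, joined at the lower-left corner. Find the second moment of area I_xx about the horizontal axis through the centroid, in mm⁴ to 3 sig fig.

Treat the section as a set of non-overlapping primitives; coordinates are from the bounding-box lower-left.
Vertical leg: 20 × 125, A = 2 500 mm², y = 62.5 mm, Ī = 3 255 208 mm⁴.
Horizontal leg (remainder): 55 × 20, A = 1 100 mm², y = 10 mm, Ī = 36 667 mm⁴.
Centroid: ȳ = ΣA·y / ΣA = 46.458 mm.
Transfer each piece to the horizontal axis through the centroid using Ī + A·d² with d = y − 46.458:
  vertical leg: d = 16.042 mm → contributes +3 898 546 mm⁴
  horizontal leg (remainder): d = -36.458 mm → contributes +1 498 798 mm⁴
Total I = 5 397 344 mm⁴.

I_xx ≈ 5.40 × 10⁶ mm⁴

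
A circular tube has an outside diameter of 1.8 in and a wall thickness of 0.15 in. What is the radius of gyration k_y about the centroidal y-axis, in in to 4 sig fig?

k_y ≈ 0.5858 in

Split into non-overlapping primitives; take the origin at the lower-left of the bounding box.
Outer circle: ⌀1.8, A = 2.54469 in², x = 0.9 in, Ī = 0.5153 in⁴.
Bore (subtracted): ⌀1.5, A = 1.76715 in², x = 0.9 in, Ī = 0.248505 in⁴.
By symmetry the centroid is at mid-width, x̄ = 0.9 in.
All pieces are centred on the centroidal y-axis, so I = ΣĪ (holes subtracted) = 0.266795 in⁴.
Radius of gyration: k = √(I/A) = √(0.266795 / 0.777544) = 0.585769 in.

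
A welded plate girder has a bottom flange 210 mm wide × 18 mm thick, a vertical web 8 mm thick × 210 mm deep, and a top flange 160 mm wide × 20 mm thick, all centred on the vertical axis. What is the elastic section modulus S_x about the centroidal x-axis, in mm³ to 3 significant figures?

S_x ≈ 7.36 × 10⁵ mm³

Break the section into simple shapes (no overlaps), measuring from the bottom-left corner of the bounding box.
Bottom plate: 210 × 18, A = 3 780 mm², y = 9 mm, Ī = 102 060 mm⁴.
Web plate: 8 × 210, A = 1 680 mm², y = 123 mm, Ī = 6 174 000 mm⁴.
Top plate: 160 × 20, A = 3 200 mm², y = 238 mm, Ī = 106 667 mm⁴.
Centroid: ȳ = ΣA·y / ΣA = 115.73 mm.
Transfer each piece to the centroidal x-axis using Ī + A·d² with d = y − 115.73:
  bottom plate: d = -106.73 mm → contributes +43 164 706 mm⁴
  web plate: d = 7.2656 mm → contributes +6 262 685 mm⁴
  top plate: d = 122.27 mm → contributes +47 943 064 mm⁴
Total I = 97 370 456 mm⁴.
Extreme fibre distance c = 132.27 mm; S = I/c = 736 174 mm³.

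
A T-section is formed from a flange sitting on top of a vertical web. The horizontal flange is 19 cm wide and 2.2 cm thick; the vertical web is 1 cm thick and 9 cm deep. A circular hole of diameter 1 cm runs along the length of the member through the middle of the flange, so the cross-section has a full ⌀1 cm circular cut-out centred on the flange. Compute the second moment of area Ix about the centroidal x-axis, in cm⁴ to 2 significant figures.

Treat the section as a set of non-overlapping primitives; coordinates are from the bounding-box lower-left.
Flange: 19 × 2.2, A = 41.8 cm², y = 10.1 cm, Ī = 16.86 cm⁴.
Web: 1 × 9, A = 9 cm², y = 4.5 cm, Ī = 60.75 cm⁴.
Hole (subtracted): ⌀1, A = 0.7854 cm², y = 10.1 cm, Ī = 0.04909 cm⁴.
Centroid: ȳ = ΣA·y / ΣA = 9.092 cm.
Transfer each piece to the centroidal x-axis using Ī + A·d² with d = y − 9.092:
  flange: d = 1.008 cm → contributes +59.31 cm⁴
  web: d = -4.592 cm → contributes +250.6 cm⁴
  hole: d = 1.008 cm → contributes −0.8466 cm⁴
Total I = 309 cm⁴.

Ix ≈ 310 cm⁴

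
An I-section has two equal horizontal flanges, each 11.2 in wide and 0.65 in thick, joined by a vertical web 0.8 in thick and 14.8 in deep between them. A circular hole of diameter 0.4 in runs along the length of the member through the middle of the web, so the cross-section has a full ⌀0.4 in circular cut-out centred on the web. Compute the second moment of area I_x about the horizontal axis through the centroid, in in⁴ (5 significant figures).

Split into non-overlapping primitives; take the origin at the lower-left of the bounding box.
Bottom flange: 11.2 × 0.65, A = 7.28 in², y = 0.325 in, Ī = 0.2563167 in⁴.
Web: 0.8 × 14.8, A = 11.84 in², y = 8.05 in, Ī = 216.1195 in⁴.
Top flange: 11.2 × 0.65, A = 7.28 in², y = 15.775 in, Ī = 0.2563167 in⁴.
Hole (subtracted): ⌀0.4, A = 0.1256637 in², y = 8.05 in, Ī = 0.001256637 in⁴.
By symmetry the centroid is at mid-height, ȳ = 8.05 in.
Transfer each piece to the horizontal axis through the centroid using Ī + A·d² with d = y − 8.05:
  bottom flange: d = -7.725 in → contributes +434.6949 in⁴
  web: d = 0 in → contributes +216.1195 in⁴
  top flange: d = 7.725 in → contributes +434.6949 in⁴
  hole: d = 0 in → contributes −0.001256637 in⁴
Total I = 1085.508 in⁴.

I_x ≈ 1085.5 in⁴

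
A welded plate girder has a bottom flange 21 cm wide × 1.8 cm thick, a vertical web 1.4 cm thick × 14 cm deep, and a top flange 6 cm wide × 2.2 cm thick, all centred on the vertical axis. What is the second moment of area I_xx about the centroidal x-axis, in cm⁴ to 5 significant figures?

I_xx ≈ 3040.3 cm⁴

Decompose the section into non-overlapping parts with the origin at the bottom-left of its bounding rectangle.
Bottom plate: 21 × 1.8, A = 37.8 cm², y = 0.9 cm, Ī = 10.206 cm⁴.
Web plate: 1.4 × 14, A = 19.6 cm², y = 8.8 cm, Ī = 320.1333 cm⁴.
Top plate: 6 × 2.2, A = 13.2 cm², y = 16.9 cm, Ī = 5.324 cm⁴.
Centroid: ȳ = ΣA·y / ΣA = 6.084703 cm.
Transfer each piece to the centroidal x-axis using Ī + A·d² with d = y − 6.084703:
  bottom plate: d = -5.184703 cm → contributes +1026.313 cm⁴
  web plate: d = 2.715297 cm → contributes +464.641 cm⁴
  top plate: d = 10.8153 cm → contributes +1549.337 cm⁴
Total I = 3040.291 cm⁴.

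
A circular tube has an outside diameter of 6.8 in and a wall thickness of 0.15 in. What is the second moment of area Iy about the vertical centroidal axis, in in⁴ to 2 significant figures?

Iy ≈ 17 in⁴

Decompose the section into non-overlapping parts with the origin at the bottom-left of its bounding rectangle.
Outer circle: ⌀6.8, A = 36.32 in², x = 3.4 in, Ī = 105 in⁴.
Bore (subtracted): ⌀6.5, A = 33.18 in², x = 3.4 in, Ī = 87.62 in⁴.
By symmetry the centroid is at mid-width, x̄ = 3.4 in.
All pieces are centred on the vertical centroidal axis, so I = ΣĪ (holes subtracted) = 17.33 in⁴.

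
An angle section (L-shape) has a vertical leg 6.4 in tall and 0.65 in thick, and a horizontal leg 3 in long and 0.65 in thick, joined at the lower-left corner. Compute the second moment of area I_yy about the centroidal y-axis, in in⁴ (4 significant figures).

I_yy ≈ 3.363 in⁴

Treat the section as a set of non-overlapping primitives; coordinates are from the bounding-box lower-left.
Vertical leg: 0.65 × 6.4, A = 4.16 in², x = 0.325 in, Ī = 0.146467 in⁴.
Horizontal leg (remainder): 2.35 × 0.65, A = 1.5275 in², x = 1.825 in, Ī = 0.702968 in⁴.
Centroid: x̄ = ΣA·x / ΣA = 0.727857 in.
Transfer each piece to the centroidal y-axis using Ī + A·d² with d = x − 0.727857:
  vertical leg: d = -0.402857 in → contributes +0.821609 in⁴
  horizontal leg (remainder): d = 1.09714 in → contributes +2.54165 in⁴
Total I = 3.36326 in⁴.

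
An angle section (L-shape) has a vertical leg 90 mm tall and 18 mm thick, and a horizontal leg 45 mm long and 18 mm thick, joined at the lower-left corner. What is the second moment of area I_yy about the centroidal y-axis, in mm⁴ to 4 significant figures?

Split into non-overlapping primitives; take the origin at the lower-left of the bounding box.
Vertical leg: 18 × 90, A = 1 620 mm², x = 9 mm, Ī = 43 740 mm⁴.
Horizontal leg (remainder): 27 × 18, A = 486 mm², x = 31.5 mm, Ī = 29524.5 mm⁴.
Centroid: x̄ = ΣA·x / ΣA = 14.1923 mm.
Transfer each piece to the centroidal y-axis using Ī + A·d² with d = x − 14.1923:
  vertical leg: d = -5.19231 mm → contributes +87415.3 mm⁴
  horizontal leg (remainder): d = 17.3077 mm → contributes +175 109 mm⁴
Total I = 262 524 mm⁴.

I_yy ≈ 2.625 × 10⁵ mm⁴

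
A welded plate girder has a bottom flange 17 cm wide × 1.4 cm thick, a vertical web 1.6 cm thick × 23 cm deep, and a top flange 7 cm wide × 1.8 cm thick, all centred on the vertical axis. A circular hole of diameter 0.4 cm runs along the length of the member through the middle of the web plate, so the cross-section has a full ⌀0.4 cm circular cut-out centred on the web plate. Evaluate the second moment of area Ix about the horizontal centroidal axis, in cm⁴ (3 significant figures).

Ix ≈ 6860 cm⁴

Split into non-overlapping primitives; take the origin at the lower-left of the bounding box.
Bottom plate: 17 × 1.4, A = 23.8 cm², y = 0.7 cm, Ī = 3.8873 cm⁴.
Web plate: 1.6 × 23, A = 36.8 cm², y = 12.9 cm, Ī = 1622.3 cm⁴.
Top plate: 7 × 1.8, A = 12.6 cm², y = 25.3 cm, Ī = 3.402 cm⁴.
Hole (subtracted): ⌀0.4, A = 0.12566 cm², y = 12.9 cm, Ī = 0.0012566 cm⁴.
Centroid: ȳ = ΣA·y / ΣA = 11.065 cm.
Transfer each piece to the horizontal centroidal axis using Ī + A·d² with d = y − 11.065:
  bottom plate: d = -10.365 cm → contributes +2560.6 cm⁴
  web plate: d = 1.8354 cm → contributes +1746.2 cm⁴
  top plate: d = 14.235 cm → contributes +2556.7 cm⁴
  hole: d = 1.8354 cm → contributes −0.42458 cm⁴
Total I = 6863.2 cm⁴.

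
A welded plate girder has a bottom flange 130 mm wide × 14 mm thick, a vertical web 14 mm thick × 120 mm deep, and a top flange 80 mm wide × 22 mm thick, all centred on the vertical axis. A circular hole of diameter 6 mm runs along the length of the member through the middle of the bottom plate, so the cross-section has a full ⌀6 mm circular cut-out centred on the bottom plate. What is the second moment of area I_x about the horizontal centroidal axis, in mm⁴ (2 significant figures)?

Break the section into simple shapes (no overlaps), measuring from the bottom-left corner of the bounding box.
Bottom plate: 130 × 14, A = 1 820 mm², y = 7 mm, Ī = 29 727 mm⁴.
Web plate: 14 × 120, A = 1 680 mm², y = 74 mm, Ī = 2 016 000 mm⁴.
Top plate: 80 × 22, A = 1 760 mm², y = 145 mm, Ī = 70 987 mm⁴.
Hole (subtracted): ⌀6, A = 28.27 mm², y = 7 mm, Ī = 63.62 mm⁴.
Centroid: ȳ = ΣA·y / ΣA = 74.94 mm.
Transfer each piece to the horizontal centroidal axis using Ī + A·d² with d = y − 74.94:
  bottom plate: d = -67.94 mm → contributes +8 430 399 mm⁴
  web plate: d = -0.9393 mm → contributes +2 017 482 mm⁴
  top plate: d = 70.06 mm → contributes +8 709 939 mm⁴
  hole: d = -67.94 mm → contributes −130 571 mm⁴
Total I = 19 027 250 mm⁴.

I_x ≈ 1.9 × 10⁷ mm⁴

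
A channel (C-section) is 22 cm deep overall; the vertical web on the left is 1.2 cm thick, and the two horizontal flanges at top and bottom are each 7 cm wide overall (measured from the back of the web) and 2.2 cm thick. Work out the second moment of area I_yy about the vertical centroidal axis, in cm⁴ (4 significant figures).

I_yy ≈ 233.7 cm⁴

Treat the section as a set of non-overlapping primitives; coordinates are from the bounding-box lower-left.
Web: 1.2 × 22, A = 26.4 cm², x = 0.6 cm, Ī = 3.168 cm⁴.
Top flange (beyond web): 5.8 × 2.2, A = 12.76 cm², x = 4.1 cm, Ī = 35.7705 cm⁴.
Bottom flange (beyond web): 5.8 × 2.2, A = 12.76 cm², x = 4.1 cm, Ī = 35.7705 cm⁴.
Centroid: x̄ = ΣA·x / ΣA = 2.32034 cm.
Transfer each piece to the vertical centroidal axis using Ī + A·d² with d = x − 2.32034:
  web: d = -1.72034 cm → contributes +81.3005 cm⁴
  top flange (beyond web): d = 1.77966 cm → contributes +76.1839 cm⁴
  bottom flange (beyond web): d = 1.77966 cm → contributes +76.1839 cm⁴
Total I = 233.668 cm⁴.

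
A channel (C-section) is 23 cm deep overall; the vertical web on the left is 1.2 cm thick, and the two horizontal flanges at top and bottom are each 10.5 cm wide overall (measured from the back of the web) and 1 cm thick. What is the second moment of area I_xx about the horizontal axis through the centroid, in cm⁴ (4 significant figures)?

Break the section into simple shapes (no overlaps), measuring from the bottom-left corner of the bounding box.
Web: 1.2 × 23, A = 27.6 cm², y = 11.5 cm, Ī = 1216.7 cm⁴.
Top flange (beyond web): 9.3 × 1, A = 9.3 cm², y = 22.5 cm, Ī = 0.775 cm⁴.
Bottom flange (beyond web): 9.3 × 1, A = 9.3 cm², y = 0.5 cm, Ī = 0.775 cm⁴.
By symmetry the centroid is at mid-height, ȳ = 11.5 cm.
Transfer each piece to the horizontal axis through the centroid using Ī + A·d² with d = y − 11.5:
  web: d = 0 cm → contributes +1216.7 cm⁴
  top flange (beyond web): d = 11 cm → contributes +1126.08 cm⁴
  bottom flange (beyond web): d = -11 cm → contributes +1126.08 cm⁴
Total I = 3468.85 cm⁴.

I_xx ≈ 3469 cm⁴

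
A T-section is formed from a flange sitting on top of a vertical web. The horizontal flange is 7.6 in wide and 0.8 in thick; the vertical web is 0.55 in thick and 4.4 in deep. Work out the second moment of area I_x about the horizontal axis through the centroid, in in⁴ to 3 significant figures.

I_x ≈ 15.9 in⁴

Break the section into simple shapes (no overlaps), measuring from the bottom-left corner of the bounding box.
Flange: 7.6 × 0.8, A = 6.08 in², y = 4.8 in, Ī = 0.32427 in⁴.
Web: 0.55 × 4.4, A = 2.42 in², y = 2.2 in, Ī = 3.9043 in⁴.
Centroid: ȳ = ΣA·y / ΣA = 4.0598 in.
Transfer each piece to the horizontal axis through the centroid using Ī + A·d² with d = y − 4.0598:
  flange: d = 0.74024 in → contributes +3.6558 in⁴
  web: d = -1.8598 in → contributes +12.274 in⁴
Total I = 15.93 in⁴.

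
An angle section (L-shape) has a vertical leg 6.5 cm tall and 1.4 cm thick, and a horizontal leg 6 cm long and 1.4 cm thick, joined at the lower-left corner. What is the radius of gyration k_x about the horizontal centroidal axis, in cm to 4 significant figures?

Treat the section as a set of non-overlapping primitives; coordinates are from the bounding-box lower-left.
Vertical leg: 1.4 × 6.5, A = 9.1 cm², y = 3.25 cm, Ī = 32.0396 cm⁴.
Horizontal leg (remainder): 4.6 × 1.4, A = 6.44 cm², y = 0.7 cm, Ī = 1.05187 cm⁴.
Centroid: ȳ = ΣA·y / ΣA = 2.19324 cm.
Transfer each piece to the horizontal centroidal axis using Ī + A·d² with d = y − 2.19324:
  vertical leg: d = 1.05676 cm → contributes +42.2019 cm⁴
  horizontal leg (remainder): d = -1.49324 cm → contributes +15.4116 cm⁴
Total I = 57.6135 cm⁴.
Radius of gyration: k = √(I/A) = √(57.6135 / 15.54) = 1.92547 cm.

k_x ≈ 1.925 cm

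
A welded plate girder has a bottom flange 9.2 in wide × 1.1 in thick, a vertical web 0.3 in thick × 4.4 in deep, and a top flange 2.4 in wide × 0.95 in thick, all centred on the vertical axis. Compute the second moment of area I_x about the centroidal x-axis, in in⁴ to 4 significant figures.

I_x ≈ 61.75 in⁴

Treat the section as a set of non-overlapping primitives; coordinates are from the bounding-box lower-left.
Bottom plate: 9.2 × 1.1, A = 10.12 in², y = 0.55 in, Ī = 1.02043 in⁴.
Web plate: 0.3 × 4.4, A = 1.32 in², y = 3.3 in, Ī = 2.1296 in⁴.
Top plate: 2.4 × 0.95, A = 2.28 in², y = 5.975 in, Ī = 0.171475 in⁴.
Centroid: ȳ = ΣA·y / ΣA = 1.71611 in.
Transfer each piece to the centroidal x-axis using Ī + A·d² with d = y − 1.71611:
  bottom plate: d = -1.16611 in → contributes +14.7817 in⁴
  web plate: d = 1.58389 in → contributes +5.4411 in⁴
  top plate: d = 4.25889 in → contributes +41.5265 in⁴
Total I = 61.7493 in⁴.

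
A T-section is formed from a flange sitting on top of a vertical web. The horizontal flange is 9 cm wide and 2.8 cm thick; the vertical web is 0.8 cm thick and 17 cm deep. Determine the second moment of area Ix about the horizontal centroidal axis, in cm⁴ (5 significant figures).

Ix ≈ 1209.7 cm⁴

Treat the section as a set of non-overlapping primitives; coordinates are from the bounding-box lower-left.
Flange: 9 × 2.8, A = 25.2 cm², y = 18.4 cm, Ī = 16.464 cm⁴.
Web: 0.8 × 17, A = 13.6 cm², y = 8.5 cm, Ī = 327.5333 cm⁴.
Centroid: ȳ = ΣA·y / ΣA = 14.9299 cm.
Transfer each piece to the horizontal centroidal axis using Ī + A·d² with d = y − 14.9299:
  flange: d = 3.470103 cm → contributes +319.9127 cm⁴
  web: d = -6.429897 cm → contributes +889.8059 cm⁴
Total I = 1209.719 cm⁴.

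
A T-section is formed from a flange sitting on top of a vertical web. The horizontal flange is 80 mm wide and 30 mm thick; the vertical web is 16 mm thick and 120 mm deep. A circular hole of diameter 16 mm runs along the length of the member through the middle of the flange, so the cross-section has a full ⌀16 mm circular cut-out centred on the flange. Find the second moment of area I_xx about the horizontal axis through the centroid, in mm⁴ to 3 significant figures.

Break the section into simple shapes (no overlaps), measuring from the bottom-left corner of the bounding box.
Flange: 80 × 30, A = 2 400 mm², y = 135 mm, Ī = 180 000 mm⁴.
Web: 16 × 120, A = 1 920 mm², y = 60 mm, Ī = 2 304 000 mm⁴.
Hole (subtracted): ⌀16, A = 201.06 mm², y = 135 mm, Ī = 3 217 mm⁴.
Centroid: ȳ = ΣA·y / ΣA = 100.04 mm.
Transfer each piece to the horizontal axis through the centroid using Ī + A·d² with d = y − 100.04:
  flange: d = 34.96 mm → contributes +3 113 362 mm⁴
  web: d = -40.04 mm → contributes +5 382 075 mm⁴
  hole: d = 34.96 mm → contributes −248 962 mm⁴
Total I = 8 246 476 mm⁴.

I_xx ≈ 8.25 × 10⁶ mm⁴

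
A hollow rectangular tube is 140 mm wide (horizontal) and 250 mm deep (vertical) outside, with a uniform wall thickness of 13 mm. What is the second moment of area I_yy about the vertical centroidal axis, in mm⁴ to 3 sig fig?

I_yy ≈ 2.95 × 10⁷ mm⁴

Treat the section as a set of non-overlapping primitives; coordinates are from the bounding-box lower-left.
Outer rectangle: 140 × 250, A = 35 000 mm², x = 70 mm, Ī = 57 166 667 mm⁴.
Inner void (subtracted): 114 × 224, A = 25 536 mm², x = 70 mm, Ī = 27 655 488 mm⁴.
By symmetry the centroid is at mid-width, x̄ = 70 mm.
All pieces are centred on the vertical centroidal axis, so I = ΣĪ (holes subtracted) = 29 511 179 mm⁴.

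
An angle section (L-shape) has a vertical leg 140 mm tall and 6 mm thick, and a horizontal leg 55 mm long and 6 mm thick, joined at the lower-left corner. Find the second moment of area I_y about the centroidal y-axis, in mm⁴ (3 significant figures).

I_y ≈ 2.26 × 10⁵ mm⁴

Decompose the section into non-overlapping parts with the origin at the bottom-left of its bounding rectangle.
Vertical leg: 6 × 140, A = 840 mm², x = 3 mm, Ī = 2 520 mm⁴.
Horizontal leg (remainder): 49 × 6, A = 294 mm², x = 30.5 mm, Ī = 58 825 mm⁴.
Centroid: x̄ = ΣA·x / ΣA = 10.13 mm.
Transfer each piece to the centroidal y-axis using Ī + A·d² with d = x − 10.13:
  vertical leg: d = -7.1296 mm → contributes +45 219 mm⁴
  horizontal leg (remainder): d = 20.37 mm → contributes +180 820 mm⁴
Total I = 226 039 mm⁴.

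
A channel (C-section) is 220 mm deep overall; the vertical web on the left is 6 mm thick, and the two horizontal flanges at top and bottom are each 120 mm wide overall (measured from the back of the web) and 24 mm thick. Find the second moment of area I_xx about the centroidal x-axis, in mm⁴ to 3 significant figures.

I_xx ≈ 5.81 × 10⁷ mm⁴

Break the section into simple shapes (no overlaps), measuring from the bottom-left corner of the bounding box.
Web: 6 × 220, A = 1 320 mm², y = 110 mm, Ī = 5 324 000 mm⁴.
Top flange (beyond web): 114 × 24, A = 2 736 mm², y = 208 mm, Ī = 131 328 mm⁴.
Bottom flange (beyond web): 114 × 24, A = 2 736 mm², y = 12 mm, Ī = 131 328 mm⁴.
By symmetry the centroid is at mid-height, ȳ = 110 mm.
Transfer each piece to the centroidal x-axis using Ī + A·d² with d = y − 110:
  web: d = 0 mm → contributes +5 324 000 mm⁴
  top flange (beyond web): d = 98 mm → contributes +26 407 872 mm⁴
  bottom flange (beyond web): d = -98 mm → contributes +26 407 872 mm⁴
Total I = 58 139 744 mm⁴.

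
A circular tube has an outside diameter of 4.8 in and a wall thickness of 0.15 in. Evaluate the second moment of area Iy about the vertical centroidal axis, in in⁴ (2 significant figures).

Decompose the section into non-overlapping parts with the origin at the bottom-left of its bounding rectangle.
Outer circle: ⌀4.8, A = 18.1 in², x = 2.4 in, Ī = 26.06 in⁴.
Bore (subtracted): ⌀4.5, A = 15.9 in², x = 2.4 in, Ī = 20.13 in⁴.
By symmetry the centroid is at mid-width, x̄ = 2.4 in.
All pieces are centred on the vertical centroidal axis, so I = ΣĪ (holes subtracted) = 5.929 in⁴.

Iy ≈ 5.9 in⁴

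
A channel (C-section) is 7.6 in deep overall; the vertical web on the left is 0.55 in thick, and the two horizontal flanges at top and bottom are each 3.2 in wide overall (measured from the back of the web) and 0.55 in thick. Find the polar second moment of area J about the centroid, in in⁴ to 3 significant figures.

Break the section into simple shapes (no overlaps), measuring from the bottom-left corner of the bounding box.
Web: 0.55 × 7.6, A = 4.18 in², y = 3.8 in, Ī = 20.12 in⁴.
Top flange (beyond web): 2.65 × 0.55, A = 1.4575 in², y = 7.325 in, Ī = 0.036741 in⁴.
Bottom flange (beyond web): 2.65 × 0.55, A = 1.4575 in², y = 0.275 in, Ī = 0.036741 in⁴.
By symmetry the centroid is at mid-height, ȳ = 3.8 in.
Transfer each piece to the centroidal x-axis using Ī + A·d² with d = y − 3.8:
  web: d = 0 in → contributes +20.12 in⁴
  top flange (beyond web): d = 3.525 in → contributes +18.147 in⁴
  bottom flange (beyond web): d = -3.525 in → contributes +18.147 in⁴
Total I = 56.414 in⁴.
For the y-axis: x̄ = 0.93236 in.
Repeating about the centroidal y-axis gives I_y = 6.2077 in⁴.
Polar second moment: J = I_x + I_y = 62.622 in⁴.

J ≈ 62.6 in⁴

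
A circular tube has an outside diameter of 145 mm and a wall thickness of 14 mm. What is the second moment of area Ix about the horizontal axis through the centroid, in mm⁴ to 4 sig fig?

Ix ≈ 1.250 × 10⁷ mm⁴

Treat the section as a set of non-overlapping primitives; coordinates are from the bounding-box lower-left.
Outer circle: ⌀145, A = 16 513 mm², y = 72.5 mm, Ī = 21 699 109 mm⁴.
Bore (subtracted): ⌀117, A = 10751.3 mm², y = 72.5 mm, Ī = 9 198 422 mm⁴.
By symmetry the centroid is at mid-height, ȳ = 72.5 mm.
All pieces are centred on the horizontal axis through the centroid, so I = ΣĪ (holes subtracted) = 12 500 687 mm⁴.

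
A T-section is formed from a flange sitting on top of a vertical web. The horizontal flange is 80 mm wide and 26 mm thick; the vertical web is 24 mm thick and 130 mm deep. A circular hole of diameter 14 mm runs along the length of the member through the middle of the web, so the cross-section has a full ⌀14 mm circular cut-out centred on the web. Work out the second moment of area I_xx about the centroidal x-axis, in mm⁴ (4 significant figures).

Split into non-overlapping primitives; take the origin at the lower-left of the bounding box.
Flange: 80 × 26, A = 2 080 mm², y = 143 mm, Ī = 117 173 mm⁴.
Web: 24 × 130, A = 3 120 mm², y = 65 mm, Ī = 4 394 000 mm⁴.
Hole (subtracted): ⌀14, A = 153.938 mm², y = 65 mm, Ī = 1885.74 mm⁴.
Centroid: ȳ = ΣA·y / ΣA = 97.1518 mm.
Transfer each piece to the centroidal x-axis using Ī + A·d² with d = y − 97.1518:
  flange: d = 45.8482 mm → contributes +4 489 452 mm⁴
  web: d = -32.1518 mm → contributes +7 619 264 mm⁴
  hole: d = -32.1518 mm → contributes −161 017 mm⁴
Total I = 11 947 699 mm⁴.

I_xx ≈ 1.195 × 10⁷ mm⁴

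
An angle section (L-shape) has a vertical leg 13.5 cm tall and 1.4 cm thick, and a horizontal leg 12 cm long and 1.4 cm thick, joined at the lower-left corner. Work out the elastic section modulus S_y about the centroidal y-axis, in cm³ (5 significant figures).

S_y ≈ 50.953 cm³

Treat the section as a set of non-overlapping primitives; coordinates are from the bounding-box lower-left.
Vertical leg: 1.4 × 13.5, A = 18.9 cm², x = 0.7 cm, Ī = 3.087 cm⁴.
Horizontal leg (remainder): 10.6 × 1.4, A = 14.84 cm², x = 6.7 cm, Ī = 138.9519 cm⁴.
Centroid: x̄ = ΣA·x / ΣA = 3.339004 cm.
Transfer each piece to the centroidal y-axis using Ī + A·d² with d = x − 3.339004:
  vertical leg: d = -2.639004 cm → contributes +134.7131 cm⁴
  horizontal leg (remainder): d = 3.360996 cm → contributes +306.5889 cm⁴
Total I = 441.3019 cm⁴.
Extreme fibre distance c = 8.660996 cm; S = I/c = 50.95279 cm³.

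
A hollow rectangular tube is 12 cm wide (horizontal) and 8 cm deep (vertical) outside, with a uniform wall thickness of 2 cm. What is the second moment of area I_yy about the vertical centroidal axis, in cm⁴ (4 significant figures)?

I_yy ≈ 981.3 cm⁴

Treat the section as a set of non-overlapping primitives; coordinates are from the bounding-box lower-left.
Outer rectangle: 12 × 8, A = 96 cm², x = 6 cm, Ī = 1 152 cm⁴.
Inner void (subtracted): 8 × 4, A = 32 cm², x = 6 cm, Ī = 170.667 cm⁴.
By symmetry the centroid is at mid-width, x̄ = 6 cm.
All pieces are centred on the vertical centroidal axis, so I = ΣĪ (holes subtracted) = 981.333 cm⁴.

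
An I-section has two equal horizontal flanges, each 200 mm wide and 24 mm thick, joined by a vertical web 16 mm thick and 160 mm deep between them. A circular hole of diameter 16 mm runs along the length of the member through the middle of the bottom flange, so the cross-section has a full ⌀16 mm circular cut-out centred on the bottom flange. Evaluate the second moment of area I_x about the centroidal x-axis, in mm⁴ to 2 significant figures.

I_x ≈ 8.5 × 10⁷ mm⁴

Treat the section as a set of non-overlapping primitives; coordinates are from the bounding-box lower-left.
Bottom flange: 200 × 24, A = 4 800 mm², y = 12 mm, Ī = 230 400 mm⁴.
Web: 16 × 160, A = 2 560 mm², y = 104 mm, Ī = 5 461 333 mm⁴.
Top flange: 200 × 24, A = 4 800 mm², y = 196 mm, Ī = 230 400 mm⁴.
Hole (subtracted): ⌀16, A = 201.1 mm², y = 12 mm, Ī = 3 217 mm⁴.
Centroid: ȳ = ΣA·y / ΣA = 105.5 mm.
Transfer each piece to the centroidal x-axis using Ī + A·d² with d = y − 105.5:
  bottom flange: d = -93.55 mm → contributes +42 235 189 mm⁴
  web: d = -1.547 mm → contributes +5 467 458 mm⁴
  top flange: d = 90.45 mm → contributes +39 502 979 mm⁴
  hole: d = -93.55 mm → contributes −1 762 709 mm⁴
Total I = 85 442 917 mm⁴.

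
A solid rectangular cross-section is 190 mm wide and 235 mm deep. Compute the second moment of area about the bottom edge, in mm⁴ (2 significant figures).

I_base ≈ 8.2 × 10⁸ mm⁴

The section: 190 × 235, A = 44 650 mm², y = 117.5 mm, Ī = 205 483 021 mm⁴.
Transfer it to a horizontal axis along the bottom face using Ī + A·d² with d = y − 0:
  the section: d = 117.5 mm → contributes +821 932 083 mm⁴
Total I = 821 932 083 mm⁴.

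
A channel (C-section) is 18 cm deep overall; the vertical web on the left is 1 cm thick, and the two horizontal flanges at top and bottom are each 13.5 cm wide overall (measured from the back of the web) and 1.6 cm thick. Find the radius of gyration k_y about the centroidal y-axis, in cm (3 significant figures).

k_y ≈ 4.33 cm

Decompose the section into non-overlapping parts with the origin at the bottom-left of its bounding rectangle.
Web: 1 × 18, A = 18 cm², x = 0.5 cm, Ī = 1.5 cm⁴.
Top flange (beyond web): 12.5 × 1.6, A = 20 cm², x = 7.25 cm, Ī = 260.42 cm⁴.
Bottom flange (beyond web): 12.5 × 1.6, A = 20 cm², x = 7.25 cm, Ī = 260.42 cm⁴.
Centroid: x̄ = ΣA·x / ΣA = 5.1552 cm.
Transfer each piece to the centroidal y-axis using Ī + A·d² with d = x − 5.1552:
  web: d = -4.6552 cm → contributes +391.57 cm⁴
  top flange (beyond web): d = 2.0948 cm → contributes +348.18 cm⁴
  bottom flange (beyond web): d = 2.0948 cm → contributes +348.18 cm⁴
Total I = 1087.9 cm⁴.
Radius of gyration: k = √(I/A) = √(1087.9 / 58) = 4.331 cm.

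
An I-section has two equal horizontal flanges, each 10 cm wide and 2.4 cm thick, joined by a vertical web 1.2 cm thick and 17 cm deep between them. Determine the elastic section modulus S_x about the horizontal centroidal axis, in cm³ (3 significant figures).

S_x ≈ 462 cm³

Decompose the section into non-overlapping parts with the origin at the bottom-left of its bounding rectangle.
Bottom flange: 10 × 2.4, A = 24 cm², y = 1.2 cm, Ī = 11.52 cm⁴.
Web: 1.2 × 17, A = 20.4 cm², y = 10.9 cm, Ī = 491.3 cm⁴.
Top flange: 10 × 2.4, A = 24 cm², y = 20.6 cm, Ī = 11.52 cm⁴.
By symmetry the centroid is at mid-height, ȳ = 10.9 cm.
Transfer each piece to the horizontal centroidal axis using Ī + A·d² with d = y − 10.9:
  bottom flange: d = -9.7 cm → contributes +2269.7 cm⁴
  web: d = 0 cm → contributes +491.3 cm⁴
  top flange: d = 9.7 cm → contributes +2269.7 cm⁴
Total I = 5030.7 cm⁴.
Extreme fibre distance c = 10.9 cm; S = I/c = 461.53 cm³.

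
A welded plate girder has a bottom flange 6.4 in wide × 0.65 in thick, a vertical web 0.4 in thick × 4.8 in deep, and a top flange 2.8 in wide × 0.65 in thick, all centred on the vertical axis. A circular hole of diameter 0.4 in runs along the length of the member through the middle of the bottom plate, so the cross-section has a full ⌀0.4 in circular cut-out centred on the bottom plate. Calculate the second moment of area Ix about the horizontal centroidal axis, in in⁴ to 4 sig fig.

Decompose the section into non-overlapping parts with the origin at the bottom-left of its bounding rectangle.
Bottom plate: 6.4 × 0.65, A = 4.16 in², y = 0.325 in, Ī = 0.146467 in⁴.
Web plate: 0.4 × 4.8, A = 1.92 in², y = 3.05 in, Ī = 3.6864 in⁴.
Top plate: 2.8 × 0.65, A = 1.82 in², y = 5.775 in, Ī = 0.0640792 in⁴.
Hole (subtracted): ⌀0.4, A = 0.125664 in², y = 0.325 in, Ī = 0.00125664 in⁴.
Centroid: ȳ = ΣA·y / ΣA = 2.27385 in.
Transfer each piece to the horizontal centroidal axis using Ī + A·d² with d = y − 2.27385:
  bottom plate: d = -1.94885 in → contributes +15.9462 in⁴
  web plate: d = 0.776152 in → contributes +4.84303 in⁴
  top plate: d = 3.50115 in → contributes +22.3738 in⁴
  hole: d = -1.94885 in → contributes −0.478528 in⁴
Total I = 42.6844 in⁴.

Ix ≈ 42.68 in⁴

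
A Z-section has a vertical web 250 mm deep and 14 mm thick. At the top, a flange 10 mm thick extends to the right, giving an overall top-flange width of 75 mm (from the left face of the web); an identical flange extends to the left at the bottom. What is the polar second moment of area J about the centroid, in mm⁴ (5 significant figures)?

Break the section into simple shapes (no overlaps), measuring from the bottom-left corner of the bounding box.
Web: 14 × 250, A = 3 500 mm², y = 125 mm, Ī = 18 229 167 mm⁴.
Top flange (beyond web): 61 × 10, A = 610 mm², y = 245 mm, Ī = 5083.333 mm⁴.
Bottom flange (beyond web): 61 × 10, A = 610 mm², y = 5 mm, Ī = 5083.333 mm⁴.
Centroid: ȳ = ΣA·y / ΣA = 125 mm.
Transfer each piece to the centroidal x-axis using Ī + A·d² with d = y − 125:
  web: d = 0 mm → contributes +18 229 167 mm⁴
  top flange (beyond web): d = 120 mm → contributes +8 789 083 mm⁴
  bottom flange (beyond web): d = -120 mm → contributes +8 789 083 mm⁴
Total I = 35 807 333 mm⁴.
For the y-axis: x̄ = 68 mm.
Repeating about the centroidal y-axis gives I_y = 2 151 093 mm⁴.
Polar second moment: J = I_x + I_y = 37 958 427 mm⁴.

J ≈ 3.7958 × 10⁷ mm⁴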